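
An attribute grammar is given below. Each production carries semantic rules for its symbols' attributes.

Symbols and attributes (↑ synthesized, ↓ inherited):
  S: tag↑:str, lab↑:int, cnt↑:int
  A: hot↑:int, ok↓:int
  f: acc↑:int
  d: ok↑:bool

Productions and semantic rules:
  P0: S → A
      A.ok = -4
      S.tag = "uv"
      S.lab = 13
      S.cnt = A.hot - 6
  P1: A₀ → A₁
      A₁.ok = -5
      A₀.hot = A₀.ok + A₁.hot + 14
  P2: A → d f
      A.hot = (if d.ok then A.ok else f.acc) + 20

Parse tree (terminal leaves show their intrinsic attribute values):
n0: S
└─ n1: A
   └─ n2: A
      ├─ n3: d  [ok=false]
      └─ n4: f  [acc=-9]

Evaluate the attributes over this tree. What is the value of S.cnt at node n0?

15

1. n1.ok = -4  [-4]
2. n2.ok = -5  [-5]
3. n3.ok = false  [terminal]
4. n4.acc = -9  [terminal]
5. n2.hot = 11  [(if d.ok then A.ok else f.acc) + 20]
6. n1.hot = 21  [A₀.ok + A₁.hot + 14]
7. n0.tag = "uv"  ["uv"]
8. n0.lab = 13  [13]
9. n0.cnt = 15  [A.hot - 6]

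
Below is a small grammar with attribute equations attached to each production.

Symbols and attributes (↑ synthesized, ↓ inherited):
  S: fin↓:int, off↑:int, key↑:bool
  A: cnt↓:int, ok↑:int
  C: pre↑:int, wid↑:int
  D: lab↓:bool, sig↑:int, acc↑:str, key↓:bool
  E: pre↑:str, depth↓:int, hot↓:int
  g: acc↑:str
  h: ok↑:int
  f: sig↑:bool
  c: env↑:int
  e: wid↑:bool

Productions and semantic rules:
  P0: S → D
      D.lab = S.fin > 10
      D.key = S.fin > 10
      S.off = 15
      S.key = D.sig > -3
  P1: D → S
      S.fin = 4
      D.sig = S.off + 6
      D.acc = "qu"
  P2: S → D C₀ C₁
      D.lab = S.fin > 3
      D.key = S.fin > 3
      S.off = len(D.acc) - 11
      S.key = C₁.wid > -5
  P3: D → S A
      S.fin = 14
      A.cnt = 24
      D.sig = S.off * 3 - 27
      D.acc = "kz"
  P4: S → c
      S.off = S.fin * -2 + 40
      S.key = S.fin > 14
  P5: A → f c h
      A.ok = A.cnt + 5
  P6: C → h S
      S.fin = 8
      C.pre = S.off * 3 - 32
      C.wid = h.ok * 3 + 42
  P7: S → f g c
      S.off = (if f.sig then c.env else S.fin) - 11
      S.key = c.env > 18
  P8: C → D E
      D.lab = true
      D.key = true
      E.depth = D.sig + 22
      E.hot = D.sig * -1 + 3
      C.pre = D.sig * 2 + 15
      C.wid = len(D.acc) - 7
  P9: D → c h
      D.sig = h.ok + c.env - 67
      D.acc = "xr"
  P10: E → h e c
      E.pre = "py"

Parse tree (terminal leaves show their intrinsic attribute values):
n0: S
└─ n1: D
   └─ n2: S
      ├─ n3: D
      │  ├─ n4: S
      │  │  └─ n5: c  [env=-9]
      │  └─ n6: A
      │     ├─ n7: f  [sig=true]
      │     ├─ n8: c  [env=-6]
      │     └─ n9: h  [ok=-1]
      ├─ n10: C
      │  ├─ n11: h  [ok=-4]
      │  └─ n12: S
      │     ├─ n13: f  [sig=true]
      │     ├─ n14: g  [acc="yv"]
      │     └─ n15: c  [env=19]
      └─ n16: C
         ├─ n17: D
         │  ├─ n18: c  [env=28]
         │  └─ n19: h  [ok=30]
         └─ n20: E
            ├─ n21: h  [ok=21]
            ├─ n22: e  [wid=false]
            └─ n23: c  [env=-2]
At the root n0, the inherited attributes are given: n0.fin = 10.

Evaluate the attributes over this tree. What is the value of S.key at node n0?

1. n0.fin = 10  [given at root]
2. n1.lab = false  [S.fin > 10]
3. n1.key = false  [S.fin > 10]
4. n2.fin = 4  [4]
5. n3.lab = true  [S.fin > 3]
6. n3.key = true  [S.fin > 3]
7. n4.fin = 14  [14]
8. n5.env = -9  [terminal]
9. n4.off = 12  [S.fin * -2 + 40]
10. n4.key = false  [S.fin > 14]
11. n6.cnt = 24  [24]
12. n7.sig = true  [terminal]
13. n8.env = -6  [terminal]
14. n9.ok = -1  [terminal]
15. n6.ok = 29  [A.cnt + 5]
16. n3.sig = 9  [S.off * 3 - 27]
17. n3.acc = "kz"  ["kz"]
18. n11.ok = -4  [terminal]
19. n12.fin = 8  [8]
20. n13.sig = true  [terminal]
21. n14.acc = "yv"  [terminal]
22. n15.env = 19  [terminal]
23. n12.off = 8  [(if f.sig then c.env else S.fin) - 11]
24. n12.key = true  [c.env > 18]
25. n10.pre = -8  [S.off * 3 - 32]
26. n10.wid = 30  [h.ok * 3 + 42]
27. n17.lab = true  [true]
28. n17.key = true  [true]
29. n18.env = 28  [terminal]
30. n19.ok = 30  [terminal]
31. n17.sig = -9  [h.ok + c.env - 67]
32. n17.acc = "xr"  ["xr"]
33. n20.depth = 13  [D.sig + 22]
34. n20.hot = 12  [D.sig * -1 + 3]
35. n21.ok = 21  [terminal]
36. n22.wid = false  [terminal]
37. n23.env = -2  [terminal]
38. n20.pre = "py"  ["py"]
39. n16.pre = -3  [D.sig * 2 + 15]
40. n16.wid = -5  [len(D.acc) - 7]
41. n2.off = -9  [len(D.acc) - 11]
42. n2.key = false  [C₁.wid > -5]
43. n1.sig = -3  [S.off + 6]
44. n1.acc = "qu"  ["qu"]
45. n0.off = 15  [15]
46. n0.key = false  [D.sig > -3]

false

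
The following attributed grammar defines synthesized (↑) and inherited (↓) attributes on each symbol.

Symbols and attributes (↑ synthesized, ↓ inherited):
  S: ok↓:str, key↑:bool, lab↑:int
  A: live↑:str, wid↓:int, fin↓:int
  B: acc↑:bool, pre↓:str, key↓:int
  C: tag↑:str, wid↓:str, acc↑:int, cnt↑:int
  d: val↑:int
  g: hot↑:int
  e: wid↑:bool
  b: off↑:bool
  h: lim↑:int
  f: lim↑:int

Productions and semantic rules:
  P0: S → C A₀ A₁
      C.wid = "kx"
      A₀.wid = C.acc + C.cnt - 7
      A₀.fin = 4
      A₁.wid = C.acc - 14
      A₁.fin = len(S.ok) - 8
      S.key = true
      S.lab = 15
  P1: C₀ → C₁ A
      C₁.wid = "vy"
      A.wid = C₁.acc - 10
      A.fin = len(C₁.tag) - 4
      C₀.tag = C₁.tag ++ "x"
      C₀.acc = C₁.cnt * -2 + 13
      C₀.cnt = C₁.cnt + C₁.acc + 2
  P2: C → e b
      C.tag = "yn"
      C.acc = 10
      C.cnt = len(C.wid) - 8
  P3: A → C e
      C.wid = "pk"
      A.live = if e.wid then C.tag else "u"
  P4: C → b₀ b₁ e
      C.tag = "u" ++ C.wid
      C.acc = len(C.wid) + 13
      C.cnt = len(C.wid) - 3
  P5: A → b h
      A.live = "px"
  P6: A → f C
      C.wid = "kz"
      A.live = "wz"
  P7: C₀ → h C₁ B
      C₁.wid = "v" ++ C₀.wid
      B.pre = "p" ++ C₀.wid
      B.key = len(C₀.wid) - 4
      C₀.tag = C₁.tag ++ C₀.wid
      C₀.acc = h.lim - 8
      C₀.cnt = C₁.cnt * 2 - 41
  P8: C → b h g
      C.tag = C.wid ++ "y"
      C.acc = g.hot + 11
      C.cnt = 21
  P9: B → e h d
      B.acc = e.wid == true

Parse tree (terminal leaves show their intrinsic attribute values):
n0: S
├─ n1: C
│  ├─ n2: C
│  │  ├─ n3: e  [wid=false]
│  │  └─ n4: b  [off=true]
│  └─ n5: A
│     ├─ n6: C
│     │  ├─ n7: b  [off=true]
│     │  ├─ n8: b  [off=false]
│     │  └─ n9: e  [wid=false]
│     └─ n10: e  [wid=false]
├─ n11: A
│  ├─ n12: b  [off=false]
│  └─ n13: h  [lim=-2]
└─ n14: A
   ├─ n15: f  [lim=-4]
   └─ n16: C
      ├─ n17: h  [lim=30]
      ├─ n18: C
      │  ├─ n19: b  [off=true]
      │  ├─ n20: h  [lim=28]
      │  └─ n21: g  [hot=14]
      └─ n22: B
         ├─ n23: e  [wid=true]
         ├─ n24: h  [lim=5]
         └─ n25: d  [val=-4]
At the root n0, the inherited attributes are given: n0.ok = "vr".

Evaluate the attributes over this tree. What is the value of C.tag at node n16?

1. n0.ok = "vr"  [given at root]
2. n1.wid = "kx"  ["kx"]
3. n2.wid = "vy"  ["vy"]
4. n3.wid = false  [terminal]
5. n4.off = true  [terminal]
6. n2.tag = "yn"  ["yn"]
7. n2.acc = 10  [10]
8. n2.cnt = -6  [len(C.wid) - 8]
9. n5.wid = 0  [C₁.acc - 10]
10. n5.fin = -2  [len(C₁.tag) - 4]
11. n6.wid = "pk"  ["pk"]
12. n7.off = true  [terminal]
13. n8.off = false  [terminal]
14. n9.wid = false  [terminal]
15. n6.tag = "upk"  ["u" ++ C.wid]
16. n6.acc = 15  [len(C.wid) + 13]
17. n6.cnt = -1  [len(C.wid) - 3]
18. n10.wid = false  [terminal]
19. n5.live = "u"  [if e.wid then C.tag else "u"]
20. n1.tag = "ynx"  [C₁.tag ++ "x"]
21. n1.acc = 25  [C₁.cnt * -2 + 13]
22. n1.cnt = 6  [C₁.cnt + C₁.acc + 2]
23. n11.wid = 24  [C.acc + C.cnt - 7]
24. n11.fin = 4  [4]
25. n12.off = false  [terminal]
26. n13.lim = -2  [terminal]
27. n11.live = "px"  ["px"]
28. n14.wid = 11  [C.acc - 14]
29. n14.fin = -6  [len(S.ok) - 8]
30. n15.lim = -4  [terminal]
31. n16.wid = "kz"  ["kz"]
32. n17.lim = 30  [terminal]
33. n18.wid = "vkz"  ["v" ++ C₀.wid]
34. n19.off = true  [terminal]
35. n20.lim = 28  [terminal]
36. n21.hot = 14  [terminal]
37. n18.tag = "vkzy"  [C.wid ++ "y"]
38. n18.acc = 25  [g.hot + 11]
39. n18.cnt = 21  [21]
40. n22.pre = "pkz"  ["p" ++ C₀.wid]
41. n22.key = -2  [len(C₀.wid) - 4]
42. n23.wid = true  [terminal]
43. n24.lim = 5  [terminal]
44. n25.val = -4  [terminal]
45. n22.acc = true  [e.wid == true]
46. n16.tag = "vkzykz"  [C₁.tag ++ C₀.wid]
47. n16.acc = 22  [h.lim - 8]
48. n16.cnt = 1  [C₁.cnt * 2 - 41]
49. n14.live = "wz"  ["wz"]
50. n0.key = true  [true]
51. n0.lab = 15  [15]

"vkzykz"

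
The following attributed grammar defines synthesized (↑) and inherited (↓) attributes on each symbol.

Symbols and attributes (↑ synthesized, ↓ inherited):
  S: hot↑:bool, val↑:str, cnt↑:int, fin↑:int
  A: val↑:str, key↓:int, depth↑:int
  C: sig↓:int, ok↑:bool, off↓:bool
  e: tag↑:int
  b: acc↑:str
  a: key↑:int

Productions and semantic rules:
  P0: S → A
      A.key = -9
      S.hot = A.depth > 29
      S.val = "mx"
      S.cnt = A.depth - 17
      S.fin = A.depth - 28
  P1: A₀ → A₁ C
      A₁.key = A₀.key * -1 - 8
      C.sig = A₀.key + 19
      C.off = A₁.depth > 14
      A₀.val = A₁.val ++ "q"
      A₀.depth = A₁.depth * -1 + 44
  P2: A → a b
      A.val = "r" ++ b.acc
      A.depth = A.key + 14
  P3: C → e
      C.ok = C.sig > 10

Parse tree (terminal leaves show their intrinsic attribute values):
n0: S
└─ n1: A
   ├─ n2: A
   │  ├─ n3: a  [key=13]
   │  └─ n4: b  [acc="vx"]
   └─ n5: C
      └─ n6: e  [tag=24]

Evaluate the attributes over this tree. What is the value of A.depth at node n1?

1. n1.key = -9  [-9]
2. n2.key = 1  [A₀.key * -1 - 8]
3. n3.key = 13  [terminal]
4. n4.acc = "vx"  [terminal]
5. n2.val = "rvx"  ["r" ++ b.acc]
6. n2.depth = 15  [A.key + 14]
7. n5.sig = 10  [A₀.key + 19]
8. n5.off = true  [A₁.depth > 14]
9. n6.tag = 24  [terminal]
10. n5.ok = false  [C.sig > 10]
11. n1.val = "rvxq"  [A₁.val ++ "q"]
12. n1.depth = 29  [A₁.depth * -1 + 44]
13. n0.hot = false  [A.depth > 29]
14. n0.val = "mx"  ["mx"]
15. n0.cnt = 12  [A.depth - 17]
16. n0.fin = 1  [A.depth - 28]

29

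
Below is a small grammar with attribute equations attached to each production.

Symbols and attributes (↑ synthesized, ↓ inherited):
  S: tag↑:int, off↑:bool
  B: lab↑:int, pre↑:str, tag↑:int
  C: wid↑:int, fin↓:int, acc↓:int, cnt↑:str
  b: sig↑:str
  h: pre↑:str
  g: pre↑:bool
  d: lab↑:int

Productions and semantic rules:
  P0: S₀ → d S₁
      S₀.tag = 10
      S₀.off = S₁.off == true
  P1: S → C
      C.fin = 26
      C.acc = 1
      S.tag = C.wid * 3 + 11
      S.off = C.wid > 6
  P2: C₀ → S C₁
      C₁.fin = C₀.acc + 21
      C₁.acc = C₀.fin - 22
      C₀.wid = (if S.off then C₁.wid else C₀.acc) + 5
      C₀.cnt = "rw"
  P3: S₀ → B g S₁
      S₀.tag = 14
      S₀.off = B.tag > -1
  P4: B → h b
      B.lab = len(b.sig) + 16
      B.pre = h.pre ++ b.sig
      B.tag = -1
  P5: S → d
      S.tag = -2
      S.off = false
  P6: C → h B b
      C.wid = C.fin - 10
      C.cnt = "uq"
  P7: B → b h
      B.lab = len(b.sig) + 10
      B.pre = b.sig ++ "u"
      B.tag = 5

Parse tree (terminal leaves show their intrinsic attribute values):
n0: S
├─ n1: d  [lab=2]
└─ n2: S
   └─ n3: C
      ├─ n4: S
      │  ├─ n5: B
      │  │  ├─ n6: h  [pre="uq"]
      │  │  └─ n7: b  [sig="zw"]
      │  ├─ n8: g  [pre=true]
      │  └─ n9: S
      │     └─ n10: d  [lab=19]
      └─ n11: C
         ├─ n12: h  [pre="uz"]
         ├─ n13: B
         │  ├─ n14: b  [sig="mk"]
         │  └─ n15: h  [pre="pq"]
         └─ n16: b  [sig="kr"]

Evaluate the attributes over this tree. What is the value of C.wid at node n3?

6

1. n1.lab = 2  [terminal]
2. n3.fin = 26  [26]
3. n3.acc = 1  [1]
4. n6.pre = "uq"  [terminal]
5. n7.sig = "zw"  [terminal]
6. n5.lab = 18  [len(b.sig) + 16]
7. n5.pre = "uqzw"  [h.pre ++ b.sig]
8. n5.tag = -1  [-1]
9. n8.pre = true  [terminal]
10. n10.lab = 19  [terminal]
11. n9.tag = -2  [-2]
12. n9.off = false  [false]
13. n4.tag = 14  [14]
14. n4.off = false  [B.tag > -1]
15. n11.fin = 22  [C₀.acc + 21]
16. n11.acc = 4  [C₀.fin - 22]
17. n12.pre = "uz"  [terminal]
18. n14.sig = "mk"  [terminal]
19. n15.pre = "pq"  [terminal]
20. n13.lab = 12  [len(b.sig) + 10]
21. n13.pre = "mku"  [b.sig ++ "u"]
22. n13.tag = 5  [5]
23. n16.sig = "kr"  [terminal]
24. n11.wid = 12  [C.fin - 10]
25. n11.cnt = "uq"  ["uq"]
26. n3.wid = 6  [(if S.off then C₁.wid else C₀.acc) + 5]
27. n3.cnt = "rw"  ["rw"]
28. n2.tag = 29  [C.wid * 3 + 11]
29. n2.off = false  [C.wid > 6]
30. n0.tag = 10  [10]
31. n0.off = false  [S₁.off == true]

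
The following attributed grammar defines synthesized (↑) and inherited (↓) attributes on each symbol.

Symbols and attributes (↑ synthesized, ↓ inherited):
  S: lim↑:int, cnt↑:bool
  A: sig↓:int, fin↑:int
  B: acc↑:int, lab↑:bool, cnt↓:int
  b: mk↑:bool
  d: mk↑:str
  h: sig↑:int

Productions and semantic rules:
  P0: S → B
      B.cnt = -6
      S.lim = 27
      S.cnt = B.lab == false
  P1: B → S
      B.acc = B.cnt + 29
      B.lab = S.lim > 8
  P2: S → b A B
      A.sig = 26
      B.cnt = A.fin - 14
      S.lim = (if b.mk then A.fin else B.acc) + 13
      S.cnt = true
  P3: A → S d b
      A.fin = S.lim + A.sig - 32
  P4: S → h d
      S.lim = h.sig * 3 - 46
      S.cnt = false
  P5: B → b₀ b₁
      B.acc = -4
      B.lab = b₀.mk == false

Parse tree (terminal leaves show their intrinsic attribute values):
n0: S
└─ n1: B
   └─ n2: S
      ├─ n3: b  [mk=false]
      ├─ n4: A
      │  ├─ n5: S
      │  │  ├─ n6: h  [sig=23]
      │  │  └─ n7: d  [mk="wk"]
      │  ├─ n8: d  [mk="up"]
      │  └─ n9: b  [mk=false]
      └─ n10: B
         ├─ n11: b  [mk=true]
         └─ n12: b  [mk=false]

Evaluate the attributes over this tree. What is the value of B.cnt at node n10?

1. n1.cnt = -6  [-6]
2. n3.mk = false  [terminal]
3. n4.sig = 26  [26]
4. n6.sig = 23  [terminal]
5. n7.mk = "wk"  [terminal]
6. n5.lim = 23  [h.sig * 3 - 46]
7. n5.cnt = false  [false]
8. n8.mk = "up"  [terminal]
9. n9.mk = false  [terminal]
10. n4.fin = 17  [S.lim + A.sig - 32]
11. n10.cnt = 3  [A.fin - 14]
12. n11.mk = true  [terminal]
13. n12.mk = false  [terminal]
14. n10.acc = -4  [-4]
15. n10.lab = false  [b₀.mk == false]
16. n2.lim = 9  [(if b.mk then A.fin else B.acc) + 13]
17. n2.cnt = true  [true]
18. n1.acc = 23  [B.cnt + 29]
19. n1.lab = true  [S.lim > 8]
20. n0.lim = 27  [27]
21. n0.cnt = false  [B.lab == false]

3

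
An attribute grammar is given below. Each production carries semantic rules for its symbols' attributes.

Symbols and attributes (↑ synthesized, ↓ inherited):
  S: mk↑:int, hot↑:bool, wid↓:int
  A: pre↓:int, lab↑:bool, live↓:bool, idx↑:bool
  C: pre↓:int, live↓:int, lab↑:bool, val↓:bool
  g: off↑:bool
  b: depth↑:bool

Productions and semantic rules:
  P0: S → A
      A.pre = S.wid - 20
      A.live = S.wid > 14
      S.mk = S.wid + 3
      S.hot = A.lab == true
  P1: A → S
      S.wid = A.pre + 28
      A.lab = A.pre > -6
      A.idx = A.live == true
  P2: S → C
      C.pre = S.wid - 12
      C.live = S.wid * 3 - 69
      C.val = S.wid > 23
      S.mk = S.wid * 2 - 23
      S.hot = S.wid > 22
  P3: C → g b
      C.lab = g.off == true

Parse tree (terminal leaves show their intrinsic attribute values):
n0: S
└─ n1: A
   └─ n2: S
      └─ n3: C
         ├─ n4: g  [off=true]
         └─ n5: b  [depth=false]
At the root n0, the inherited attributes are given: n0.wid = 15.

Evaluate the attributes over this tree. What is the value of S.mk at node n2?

1. n0.wid = 15  [given at root]
2. n1.pre = -5  [S.wid - 20]
3. n1.live = true  [S.wid > 14]
4. n2.wid = 23  [A.pre + 28]
5. n3.pre = 11  [S.wid - 12]
6. n3.live = 0  [S.wid * 3 - 69]
7. n3.val = false  [S.wid > 23]
8. n4.off = true  [terminal]
9. n5.depth = false  [terminal]
10. n3.lab = true  [g.off == true]
11. n2.mk = 23  [S.wid * 2 - 23]
12. n2.hot = true  [S.wid > 22]
13. n1.lab = true  [A.pre > -6]
14. n1.idx = true  [A.live == true]
15. n0.mk = 18  [S.wid + 3]
16. n0.hot = true  [A.lab == true]

23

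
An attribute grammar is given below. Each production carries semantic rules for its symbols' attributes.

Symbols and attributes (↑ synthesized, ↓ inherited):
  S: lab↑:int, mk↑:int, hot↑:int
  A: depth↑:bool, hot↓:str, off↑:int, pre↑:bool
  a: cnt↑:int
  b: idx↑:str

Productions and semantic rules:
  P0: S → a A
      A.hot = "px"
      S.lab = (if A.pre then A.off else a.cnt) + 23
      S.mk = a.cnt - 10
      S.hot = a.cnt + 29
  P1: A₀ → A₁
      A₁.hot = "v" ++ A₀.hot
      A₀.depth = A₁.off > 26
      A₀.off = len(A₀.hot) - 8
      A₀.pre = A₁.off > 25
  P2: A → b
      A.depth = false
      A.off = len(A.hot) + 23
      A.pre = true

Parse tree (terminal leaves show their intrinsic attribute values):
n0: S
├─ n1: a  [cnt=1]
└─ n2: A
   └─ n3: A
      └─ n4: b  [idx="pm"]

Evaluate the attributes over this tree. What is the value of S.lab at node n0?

1. n1.cnt = 1  [terminal]
2. n2.hot = "px"  ["px"]
3. n3.hot = "vpx"  ["v" ++ A₀.hot]
4. n4.idx = "pm"  [terminal]
5. n3.depth = false  [false]
6. n3.off = 26  [len(A.hot) + 23]
7. n3.pre = true  [true]
8. n2.depth = false  [A₁.off > 26]
9. n2.off = -6  [len(A₀.hot) - 8]
10. n2.pre = true  [A₁.off > 25]
11. n0.lab = 17  [(if A.pre then A.off else a.cnt) + 23]
12. n0.mk = -9  [a.cnt - 10]
13. n0.hot = 30  [a.cnt + 29]

17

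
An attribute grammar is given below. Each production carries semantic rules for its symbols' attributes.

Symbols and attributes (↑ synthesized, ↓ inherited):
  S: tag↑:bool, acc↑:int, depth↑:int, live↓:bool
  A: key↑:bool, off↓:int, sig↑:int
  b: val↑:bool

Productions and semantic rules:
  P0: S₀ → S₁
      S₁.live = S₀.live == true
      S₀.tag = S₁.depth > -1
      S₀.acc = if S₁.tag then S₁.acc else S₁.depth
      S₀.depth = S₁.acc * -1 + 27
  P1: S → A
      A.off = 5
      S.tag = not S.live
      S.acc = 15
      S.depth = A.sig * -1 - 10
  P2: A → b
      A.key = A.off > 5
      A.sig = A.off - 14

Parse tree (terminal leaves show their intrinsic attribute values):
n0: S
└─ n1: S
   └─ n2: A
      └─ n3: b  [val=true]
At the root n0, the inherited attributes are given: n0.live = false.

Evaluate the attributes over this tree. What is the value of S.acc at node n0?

1. n0.live = false  [given at root]
2. n1.live = false  [S₀.live == true]
3. n2.off = 5  [5]
4. n3.val = true  [terminal]
5. n2.key = false  [A.off > 5]
6. n2.sig = -9  [A.off - 14]
7. n1.tag = true  [not S.live]
8. n1.acc = 15  [15]
9. n1.depth = -1  [A.sig * -1 - 10]
10. n0.tag = false  [S₁.depth > -1]
11. n0.acc = 15  [if S₁.tag then S₁.acc else S₁.depth]
12. n0.depth = 12  [S₁.acc * -1 + 27]

15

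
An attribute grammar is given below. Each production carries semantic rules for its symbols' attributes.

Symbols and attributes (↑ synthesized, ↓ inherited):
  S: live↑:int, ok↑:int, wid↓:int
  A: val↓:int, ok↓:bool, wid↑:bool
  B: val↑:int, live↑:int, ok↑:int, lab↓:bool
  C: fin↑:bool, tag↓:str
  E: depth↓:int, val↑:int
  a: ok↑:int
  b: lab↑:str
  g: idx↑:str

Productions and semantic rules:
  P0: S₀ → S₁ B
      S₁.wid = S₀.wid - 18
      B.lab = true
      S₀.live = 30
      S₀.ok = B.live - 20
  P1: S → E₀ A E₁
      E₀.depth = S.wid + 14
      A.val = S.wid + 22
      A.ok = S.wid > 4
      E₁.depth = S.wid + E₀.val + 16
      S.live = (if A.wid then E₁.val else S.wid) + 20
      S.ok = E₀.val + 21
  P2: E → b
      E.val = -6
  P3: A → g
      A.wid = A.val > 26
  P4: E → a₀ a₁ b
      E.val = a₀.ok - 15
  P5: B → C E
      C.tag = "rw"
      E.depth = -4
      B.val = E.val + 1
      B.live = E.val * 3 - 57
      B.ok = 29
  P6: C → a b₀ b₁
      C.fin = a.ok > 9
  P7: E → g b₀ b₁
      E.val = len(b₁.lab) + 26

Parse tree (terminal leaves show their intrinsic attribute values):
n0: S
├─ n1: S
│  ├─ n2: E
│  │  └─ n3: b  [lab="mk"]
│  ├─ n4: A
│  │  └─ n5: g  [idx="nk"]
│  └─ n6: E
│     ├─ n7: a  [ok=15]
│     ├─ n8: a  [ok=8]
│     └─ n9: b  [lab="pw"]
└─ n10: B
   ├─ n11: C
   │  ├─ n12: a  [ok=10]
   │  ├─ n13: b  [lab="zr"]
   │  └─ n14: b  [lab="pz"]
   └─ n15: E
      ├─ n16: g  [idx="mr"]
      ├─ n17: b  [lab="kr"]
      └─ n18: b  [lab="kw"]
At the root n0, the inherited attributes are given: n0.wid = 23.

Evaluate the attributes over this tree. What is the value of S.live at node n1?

1. n0.wid = 23  [given at root]
2. n1.wid = 5  [S₀.wid - 18]
3. n2.depth = 19  [S.wid + 14]
4. n3.lab = "mk"  [terminal]
5. n2.val = -6  [-6]
6. n4.val = 27  [S.wid + 22]
7. n4.ok = true  [S.wid > 4]
8. n5.idx = "nk"  [terminal]
9. n4.wid = true  [A.val > 26]
10. n6.depth = 15  [S.wid + E₀.val + 16]
11. n7.ok = 15  [terminal]
12. n8.ok = 8  [terminal]
13. n9.lab = "pw"  [terminal]
14. n6.val = 0  [a₀.ok - 15]
15. n1.live = 20  [(if A.wid then E₁.val else S.wid) + 20]
16. n1.ok = 15  [E₀.val + 21]
17. n10.lab = true  [true]
18. n11.tag = "rw"  ["rw"]
19. n12.ok = 10  [terminal]
20. n13.lab = "zr"  [terminal]
21. n14.lab = "pz"  [terminal]
22. n11.fin = true  [a.ok > 9]
23. n15.depth = -4  [-4]
24. n16.idx = "mr"  [terminal]
25. n17.lab = "kr"  [terminal]
26. n18.lab = "kw"  [terminal]
27. n15.val = 28  [len(b₁.lab) + 26]
28. n10.val = 29  [E.val + 1]
29. n10.live = 27  [E.val * 3 - 57]
30. n10.ok = 29  [29]
31. n0.live = 30  [30]
32. n0.ok = 7  [B.live - 20]

20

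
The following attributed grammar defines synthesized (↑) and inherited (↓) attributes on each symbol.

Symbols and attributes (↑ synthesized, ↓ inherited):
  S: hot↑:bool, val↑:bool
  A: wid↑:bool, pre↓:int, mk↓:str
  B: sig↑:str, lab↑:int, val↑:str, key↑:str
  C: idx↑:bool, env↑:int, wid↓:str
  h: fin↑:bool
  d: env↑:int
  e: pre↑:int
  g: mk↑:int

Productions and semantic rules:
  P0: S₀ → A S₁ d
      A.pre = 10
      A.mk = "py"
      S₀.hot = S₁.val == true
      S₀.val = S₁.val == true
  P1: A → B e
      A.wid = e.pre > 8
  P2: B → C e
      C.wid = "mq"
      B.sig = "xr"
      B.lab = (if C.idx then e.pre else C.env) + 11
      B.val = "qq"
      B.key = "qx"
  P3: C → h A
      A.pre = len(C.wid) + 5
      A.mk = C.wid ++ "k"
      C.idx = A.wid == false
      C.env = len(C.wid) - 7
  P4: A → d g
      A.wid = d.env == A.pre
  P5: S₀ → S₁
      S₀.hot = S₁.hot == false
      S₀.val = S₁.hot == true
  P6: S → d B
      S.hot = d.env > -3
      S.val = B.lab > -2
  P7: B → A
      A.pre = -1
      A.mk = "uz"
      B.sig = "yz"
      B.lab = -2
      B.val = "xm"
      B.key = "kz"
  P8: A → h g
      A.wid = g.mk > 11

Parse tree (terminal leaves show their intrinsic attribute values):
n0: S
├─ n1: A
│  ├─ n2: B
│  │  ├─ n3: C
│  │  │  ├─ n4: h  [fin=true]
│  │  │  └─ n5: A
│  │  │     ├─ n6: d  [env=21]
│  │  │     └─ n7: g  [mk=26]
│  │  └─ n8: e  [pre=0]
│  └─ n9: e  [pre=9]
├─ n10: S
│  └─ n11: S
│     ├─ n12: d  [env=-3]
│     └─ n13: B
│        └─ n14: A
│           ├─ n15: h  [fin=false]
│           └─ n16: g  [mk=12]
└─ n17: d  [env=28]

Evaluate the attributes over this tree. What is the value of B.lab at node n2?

11

1. n1.pre = 10  [10]
2. n1.mk = "py"  ["py"]
3. n3.wid = "mq"  ["mq"]
4. n4.fin = true  [terminal]
5. n5.pre = 7  [len(C.wid) + 5]
6. n5.mk = "mqk"  [C.wid ++ "k"]
7. n6.env = 21  [terminal]
8. n7.mk = 26  [terminal]
9. n5.wid = false  [d.env == A.pre]
10. n3.idx = true  [A.wid == false]
11. n3.env = -5  [len(C.wid) - 7]
12. n8.pre = 0  [terminal]
13. n2.sig = "xr"  ["xr"]
14. n2.lab = 11  [(if C.idx then e.pre else C.env) + 11]
15. n2.val = "qq"  ["qq"]
16. n2.key = "qx"  ["qx"]
17. n9.pre = 9  [terminal]
18. n1.wid = true  [e.pre > 8]
19. n12.env = -3  [terminal]
20. n14.pre = -1  [-1]
21. n14.mk = "uz"  ["uz"]
22. n15.fin = false  [terminal]
23. n16.mk = 12  [terminal]
24. n14.wid = true  [g.mk > 11]
25. n13.sig = "yz"  ["yz"]
26. n13.lab = -2  [-2]
27. n13.val = "xm"  ["xm"]
28. n13.key = "kz"  ["kz"]
29. n11.hot = false  [d.env > -3]
30. n11.val = false  [B.lab > -2]
31. n10.hot = true  [S₁.hot == false]
32. n10.val = false  [S₁.hot == true]
33. n17.env = 28  [terminal]
34. n0.hot = false  [S₁.val == true]
35. n0.val = false  [S₁.val == true]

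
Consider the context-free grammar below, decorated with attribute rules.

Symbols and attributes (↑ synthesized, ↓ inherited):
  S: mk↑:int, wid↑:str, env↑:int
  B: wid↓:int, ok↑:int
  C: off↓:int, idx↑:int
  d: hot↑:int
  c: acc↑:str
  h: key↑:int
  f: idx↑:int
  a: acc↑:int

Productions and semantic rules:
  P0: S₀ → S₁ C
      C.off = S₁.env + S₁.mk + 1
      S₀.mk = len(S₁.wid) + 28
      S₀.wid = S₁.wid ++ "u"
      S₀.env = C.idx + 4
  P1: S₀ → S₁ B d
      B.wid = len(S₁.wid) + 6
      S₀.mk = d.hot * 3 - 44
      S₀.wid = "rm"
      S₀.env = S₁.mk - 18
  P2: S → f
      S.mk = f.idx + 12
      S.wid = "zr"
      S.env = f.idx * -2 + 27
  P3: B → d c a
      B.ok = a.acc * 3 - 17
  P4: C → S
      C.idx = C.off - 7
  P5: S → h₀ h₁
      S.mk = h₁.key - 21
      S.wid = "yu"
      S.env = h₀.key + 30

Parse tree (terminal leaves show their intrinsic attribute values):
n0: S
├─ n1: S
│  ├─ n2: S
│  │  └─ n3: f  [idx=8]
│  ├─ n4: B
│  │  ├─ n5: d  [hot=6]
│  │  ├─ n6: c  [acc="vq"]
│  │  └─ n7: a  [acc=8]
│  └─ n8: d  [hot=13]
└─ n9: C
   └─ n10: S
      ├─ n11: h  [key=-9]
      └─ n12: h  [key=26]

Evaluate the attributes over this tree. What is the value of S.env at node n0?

-5

1. n3.idx = 8  [terminal]
2. n2.mk = 20  [f.idx + 12]
3. n2.wid = "zr"  ["zr"]
4. n2.env = 11  [f.idx * -2 + 27]
5. n4.wid = 8  [len(S₁.wid) + 6]
6. n5.hot = 6  [terminal]
7. n6.acc = "vq"  [terminal]
8. n7.acc = 8  [terminal]
9. n4.ok = 7  [a.acc * 3 - 17]
10. n8.hot = 13  [terminal]
11. n1.mk = -5  [d.hot * 3 - 44]
12. n1.wid = "rm"  ["rm"]
13. n1.env = 2  [S₁.mk - 18]
14. n9.off = -2  [S₁.env + S₁.mk + 1]
15. n11.key = -9  [terminal]
16. n12.key = 26  [terminal]
17. n10.mk = 5  [h₁.key - 21]
18. n10.wid = "yu"  ["yu"]
19. n10.env = 21  [h₀.key + 30]
20. n9.idx = -9  [C.off - 7]
21. n0.mk = 30  [len(S₁.wid) + 28]
22. n0.wid = "rmu"  [S₁.wid ++ "u"]
23. n0.env = -5  [C.idx + 4]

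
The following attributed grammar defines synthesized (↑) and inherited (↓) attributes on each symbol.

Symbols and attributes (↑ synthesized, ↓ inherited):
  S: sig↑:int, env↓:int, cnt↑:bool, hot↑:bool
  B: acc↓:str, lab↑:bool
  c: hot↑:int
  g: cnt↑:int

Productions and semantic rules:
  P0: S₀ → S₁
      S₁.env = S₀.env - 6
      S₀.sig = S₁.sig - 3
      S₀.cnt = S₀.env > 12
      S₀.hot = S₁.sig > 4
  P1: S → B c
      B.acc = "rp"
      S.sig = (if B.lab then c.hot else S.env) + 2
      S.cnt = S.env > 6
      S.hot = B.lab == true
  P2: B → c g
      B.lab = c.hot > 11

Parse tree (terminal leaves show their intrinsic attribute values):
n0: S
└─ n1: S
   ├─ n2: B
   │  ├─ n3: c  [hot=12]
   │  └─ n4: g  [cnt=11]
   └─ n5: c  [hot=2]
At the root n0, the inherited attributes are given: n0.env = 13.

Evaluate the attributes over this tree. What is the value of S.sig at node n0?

1. n0.env = 13  [given at root]
2. n1.env = 7  [S₀.env - 6]
3. n2.acc = "rp"  ["rp"]
4. n3.hot = 12  [terminal]
5. n4.cnt = 11  [terminal]
6. n2.lab = true  [c.hot > 11]
7. n5.hot = 2  [terminal]
8. n1.sig = 4  [(if B.lab then c.hot else S.env) + 2]
9. n1.cnt = true  [S.env > 6]
10. n1.hot = true  [B.lab == true]
11. n0.sig = 1  [S₁.sig - 3]
12. n0.cnt = true  [S₀.env > 12]
13. n0.hot = false  [S₁.sig > 4]

1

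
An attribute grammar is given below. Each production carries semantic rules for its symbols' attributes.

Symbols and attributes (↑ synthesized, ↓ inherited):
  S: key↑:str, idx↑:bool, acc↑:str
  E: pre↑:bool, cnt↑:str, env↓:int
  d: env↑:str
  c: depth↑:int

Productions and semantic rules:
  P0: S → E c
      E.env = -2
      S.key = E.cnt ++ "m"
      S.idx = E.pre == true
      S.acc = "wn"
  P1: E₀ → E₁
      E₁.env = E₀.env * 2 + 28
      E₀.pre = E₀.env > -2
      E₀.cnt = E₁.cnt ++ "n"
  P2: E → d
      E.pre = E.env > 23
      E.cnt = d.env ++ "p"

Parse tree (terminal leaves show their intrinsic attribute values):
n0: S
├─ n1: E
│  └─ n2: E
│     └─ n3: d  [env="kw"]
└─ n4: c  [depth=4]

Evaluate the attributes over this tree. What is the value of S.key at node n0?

1. n1.env = -2  [-2]
2. n2.env = 24  [E₀.env * 2 + 28]
3. n3.env = "kw"  [terminal]
4. n2.pre = true  [E.env > 23]
5. n2.cnt = "kwp"  [d.env ++ "p"]
6. n1.pre = false  [E₀.env > -2]
7. n1.cnt = "kwpn"  [E₁.cnt ++ "n"]
8. n4.depth = 4  [terminal]
9. n0.key = "kwpnm"  [E.cnt ++ "m"]
10. n0.idx = false  [E.pre == true]
11. n0.acc = "wn"  ["wn"]

"kwpnm"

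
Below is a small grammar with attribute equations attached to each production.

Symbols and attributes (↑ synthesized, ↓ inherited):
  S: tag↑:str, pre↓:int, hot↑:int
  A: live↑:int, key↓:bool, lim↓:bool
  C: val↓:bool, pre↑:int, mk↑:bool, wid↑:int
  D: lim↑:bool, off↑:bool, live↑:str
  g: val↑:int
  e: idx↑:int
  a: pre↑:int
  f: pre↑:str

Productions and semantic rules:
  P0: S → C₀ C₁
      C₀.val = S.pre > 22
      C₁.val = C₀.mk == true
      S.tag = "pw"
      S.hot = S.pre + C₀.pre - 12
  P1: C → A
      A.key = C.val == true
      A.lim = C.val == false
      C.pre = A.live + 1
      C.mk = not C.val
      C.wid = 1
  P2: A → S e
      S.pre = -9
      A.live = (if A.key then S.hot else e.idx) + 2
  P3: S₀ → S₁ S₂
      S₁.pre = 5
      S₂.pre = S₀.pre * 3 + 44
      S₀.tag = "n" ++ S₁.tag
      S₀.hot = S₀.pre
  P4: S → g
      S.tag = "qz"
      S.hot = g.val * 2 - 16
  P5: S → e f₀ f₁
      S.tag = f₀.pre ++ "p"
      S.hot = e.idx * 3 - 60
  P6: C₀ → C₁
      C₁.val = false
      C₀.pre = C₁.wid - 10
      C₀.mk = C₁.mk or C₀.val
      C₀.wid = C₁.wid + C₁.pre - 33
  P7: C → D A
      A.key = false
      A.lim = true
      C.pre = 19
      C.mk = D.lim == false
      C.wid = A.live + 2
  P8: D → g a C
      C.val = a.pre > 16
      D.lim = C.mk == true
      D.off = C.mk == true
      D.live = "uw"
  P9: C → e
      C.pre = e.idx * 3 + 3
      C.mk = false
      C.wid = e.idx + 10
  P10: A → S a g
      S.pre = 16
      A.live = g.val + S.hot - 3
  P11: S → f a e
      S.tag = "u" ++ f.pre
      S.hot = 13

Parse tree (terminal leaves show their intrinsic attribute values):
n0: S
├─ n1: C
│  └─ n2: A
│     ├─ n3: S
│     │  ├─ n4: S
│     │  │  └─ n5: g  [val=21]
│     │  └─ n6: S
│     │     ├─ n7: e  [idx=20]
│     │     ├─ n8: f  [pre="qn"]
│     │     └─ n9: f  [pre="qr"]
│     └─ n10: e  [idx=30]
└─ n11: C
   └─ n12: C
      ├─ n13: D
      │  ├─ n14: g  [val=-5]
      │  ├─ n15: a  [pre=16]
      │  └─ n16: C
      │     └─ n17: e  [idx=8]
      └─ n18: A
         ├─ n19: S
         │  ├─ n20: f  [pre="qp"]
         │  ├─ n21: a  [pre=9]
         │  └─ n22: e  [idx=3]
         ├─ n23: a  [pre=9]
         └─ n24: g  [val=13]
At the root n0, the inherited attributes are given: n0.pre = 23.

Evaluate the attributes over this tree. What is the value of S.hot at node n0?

1. n0.pre = 23  [given at root]
2. n1.val = true  [S.pre > 22]
3. n2.key = true  [C.val == true]
4. n2.lim = false  [C.val == false]
5. n3.pre = -9  [-9]
6. n4.pre = 5  [5]
7. n5.val = 21  [terminal]
8. n4.tag = "qz"  ["qz"]
9. n4.hot = 26  [g.val * 2 - 16]
10. n6.pre = 17  [S₀.pre * 3 + 44]
11. n7.idx = 20  [terminal]
12. n8.pre = "qn"  [terminal]
13. n9.pre = "qr"  [terminal]
14. n6.tag = "qnp"  [f₀.pre ++ "p"]
15. n6.hot = 0  [e.idx * 3 - 60]
16. n3.tag = "nqz"  ["n" ++ S₁.tag]
17. n3.hot = -9  [S₀.pre]
18. n10.idx = 30  [terminal]
19. n2.live = -7  [(if A.key then S.hot else e.idx) + 2]
20. n1.pre = -6  [A.live + 1]
21. n1.mk = false  [not C.val]
22. n1.wid = 1  [1]
23. n11.val = false  [C₀.mk == true]
24. n12.val = false  [false]
25. n14.val = -5  [terminal]
26. n15.pre = 16  [terminal]
27. n16.val = false  [a.pre > 16]
28. n17.idx = 8  [terminal]
29. n16.pre = 27  [e.idx * 3 + 3]
30. n16.mk = false  [false]
31. n16.wid = 18  [e.idx + 10]
32. n13.lim = false  [C.mk == true]
33. n13.off = false  [C.mk == true]
34. n13.live = "uw"  ["uw"]
35. n18.key = false  [false]
36. n18.lim = true  [true]
37. n19.pre = 16  [16]
38. n20.pre = "qp"  [terminal]
39. n21.pre = 9  [terminal]
40. n22.idx = 3  [terminal]
41. n19.tag = "uqp"  ["u" ++ f.pre]
42. n19.hot = 13  [13]
43. n23.pre = 9  [terminal]
44. n24.val = 13  [terminal]
45. n18.live = 23  [g.val + S.hot - 3]
46. n12.pre = 19  [19]
47. n12.mk = true  [D.lim == false]
48. n12.wid = 25  [A.live + 2]
49. n11.pre = 15  [C₁.wid - 10]
50. n11.mk = true  [C₁.mk or C₀.val]
51. n11.wid = 11  [C₁.wid + C₁.pre - 33]
52. n0.tag = "pw"  ["pw"]
53. n0.hot = 5  [S.pre + C₀.pre - 12]

5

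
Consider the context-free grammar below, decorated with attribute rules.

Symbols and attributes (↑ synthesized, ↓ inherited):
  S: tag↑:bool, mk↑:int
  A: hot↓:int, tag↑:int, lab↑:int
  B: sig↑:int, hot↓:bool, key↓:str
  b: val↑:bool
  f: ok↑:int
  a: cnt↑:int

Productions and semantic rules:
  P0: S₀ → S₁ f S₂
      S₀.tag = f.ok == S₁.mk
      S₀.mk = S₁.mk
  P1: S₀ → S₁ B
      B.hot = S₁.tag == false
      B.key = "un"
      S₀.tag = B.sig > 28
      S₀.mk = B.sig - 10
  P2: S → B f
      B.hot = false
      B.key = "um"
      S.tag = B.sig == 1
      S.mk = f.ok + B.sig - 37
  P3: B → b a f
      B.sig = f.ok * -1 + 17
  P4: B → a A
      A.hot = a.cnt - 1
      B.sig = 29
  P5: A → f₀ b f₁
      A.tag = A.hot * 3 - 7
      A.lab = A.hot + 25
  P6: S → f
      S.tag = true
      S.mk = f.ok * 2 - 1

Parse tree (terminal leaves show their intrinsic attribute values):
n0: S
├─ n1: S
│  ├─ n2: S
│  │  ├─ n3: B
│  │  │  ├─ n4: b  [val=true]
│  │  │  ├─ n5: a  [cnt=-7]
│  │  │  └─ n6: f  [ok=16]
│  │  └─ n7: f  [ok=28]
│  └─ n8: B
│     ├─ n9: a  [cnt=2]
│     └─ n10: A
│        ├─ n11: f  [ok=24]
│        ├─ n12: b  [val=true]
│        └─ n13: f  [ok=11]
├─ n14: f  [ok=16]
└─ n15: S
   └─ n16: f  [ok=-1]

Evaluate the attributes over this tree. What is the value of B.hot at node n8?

false

1. n3.hot = false  [false]
2. n3.key = "um"  ["um"]
3. n4.val = true  [terminal]
4. n5.cnt = -7  [terminal]
5. n6.ok = 16  [terminal]
6. n3.sig = 1  [f.ok * -1 + 17]
7. n7.ok = 28  [terminal]
8. n2.tag = true  [B.sig == 1]
9. n2.mk = -8  [f.ok + B.sig - 37]
10. n8.hot = false  [S₁.tag == false]
11. n8.key = "un"  ["un"]
12. n9.cnt = 2  [terminal]
13. n10.hot = 1  [a.cnt - 1]
14. n11.ok = 24  [terminal]
15. n12.val = true  [terminal]
16. n13.ok = 11  [terminal]
17. n10.tag = -4  [A.hot * 3 - 7]
18. n10.lab = 26  [A.hot + 25]
19. n8.sig = 29  [29]
20. n1.tag = true  [B.sig > 28]
21. n1.mk = 19  [B.sig - 10]
22. n14.ok = 16  [terminal]
23. n16.ok = -1  [terminal]
24. n15.tag = true  [true]
25. n15.mk = -3  [f.ok * 2 - 1]
26. n0.tag = false  [f.ok == S₁.mk]
27. n0.mk = 19  [S₁.mk]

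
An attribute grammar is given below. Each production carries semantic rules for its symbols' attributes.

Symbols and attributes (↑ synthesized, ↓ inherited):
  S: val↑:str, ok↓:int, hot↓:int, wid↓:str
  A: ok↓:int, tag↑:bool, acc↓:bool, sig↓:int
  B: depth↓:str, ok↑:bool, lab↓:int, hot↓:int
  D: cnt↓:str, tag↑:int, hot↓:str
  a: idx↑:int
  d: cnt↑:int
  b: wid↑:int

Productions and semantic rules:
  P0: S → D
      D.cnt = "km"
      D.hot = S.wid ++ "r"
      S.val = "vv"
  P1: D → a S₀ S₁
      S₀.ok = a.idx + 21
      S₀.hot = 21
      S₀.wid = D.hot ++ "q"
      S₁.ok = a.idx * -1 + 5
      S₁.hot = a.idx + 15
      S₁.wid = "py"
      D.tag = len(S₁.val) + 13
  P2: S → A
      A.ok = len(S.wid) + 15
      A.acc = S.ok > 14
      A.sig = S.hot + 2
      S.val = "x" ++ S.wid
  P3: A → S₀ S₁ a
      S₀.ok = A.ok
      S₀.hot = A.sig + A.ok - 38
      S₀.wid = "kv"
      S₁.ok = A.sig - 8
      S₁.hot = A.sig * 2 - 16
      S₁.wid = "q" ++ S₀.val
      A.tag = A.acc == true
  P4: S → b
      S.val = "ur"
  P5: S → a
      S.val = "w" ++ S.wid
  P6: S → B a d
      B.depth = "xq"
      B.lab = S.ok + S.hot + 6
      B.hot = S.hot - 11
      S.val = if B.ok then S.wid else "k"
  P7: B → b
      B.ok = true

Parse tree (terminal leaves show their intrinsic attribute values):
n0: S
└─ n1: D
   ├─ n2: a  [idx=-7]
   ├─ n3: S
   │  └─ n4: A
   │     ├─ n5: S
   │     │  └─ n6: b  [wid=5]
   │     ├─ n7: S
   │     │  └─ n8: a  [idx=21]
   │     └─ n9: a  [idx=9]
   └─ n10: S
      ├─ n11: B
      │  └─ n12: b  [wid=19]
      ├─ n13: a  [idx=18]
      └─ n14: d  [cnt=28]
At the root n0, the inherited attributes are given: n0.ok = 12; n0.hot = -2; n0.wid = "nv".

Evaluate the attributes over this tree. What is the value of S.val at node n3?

"xnvrq"

1. n0.ok = 12  [given at root]
2. n0.hot = -2  [given at root]
3. n0.wid = "nv"  [given at root]
4. n1.cnt = "km"  ["km"]
5. n1.hot = "nvr"  [S.wid ++ "r"]
6. n2.idx = -7  [terminal]
7. n3.ok = 14  [a.idx + 21]
8. n3.hot = 21  [21]
9. n3.wid = "nvrq"  [D.hot ++ "q"]
10. n4.ok = 19  [len(S.wid) + 15]
11. n4.acc = false  [S.ok > 14]
12. n4.sig = 23  [S.hot + 2]
13. n5.ok = 19  [A.ok]
14. n5.hot = 4  [A.sig + A.ok - 38]
15. n5.wid = "kv"  ["kv"]
16. n6.wid = 5  [terminal]
17. n5.val = "ur"  ["ur"]
18. n7.ok = 15  [A.sig - 8]
19. n7.hot = 30  [A.sig * 2 - 16]
20. n7.wid = "qur"  ["q" ++ S₀.val]
21. n8.idx = 21  [terminal]
22. n7.val = "wqur"  ["w" ++ S.wid]
23. n9.idx = 9  [terminal]
24. n4.tag = false  [A.acc == true]
25. n3.val = "xnvrq"  ["x" ++ S.wid]
26. n10.ok = 12  [a.idx * -1 + 5]
27. n10.hot = 8  [a.idx + 15]
28. n10.wid = "py"  ["py"]
29. n11.depth = "xq"  ["xq"]
30. n11.lab = 26  [S.ok + S.hot + 6]
31. n11.hot = -3  [S.hot - 11]
32. n12.wid = 19  [terminal]
33. n11.ok = true  [true]
34. n13.idx = 18  [terminal]
35. n14.cnt = 28  [terminal]
36. n10.val = "py"  [if B.ok then S.wid else "k"]
37. n1.tag = 15  [len(S₁.val) + 13]
38. n0.val = "vv"  ["vv"]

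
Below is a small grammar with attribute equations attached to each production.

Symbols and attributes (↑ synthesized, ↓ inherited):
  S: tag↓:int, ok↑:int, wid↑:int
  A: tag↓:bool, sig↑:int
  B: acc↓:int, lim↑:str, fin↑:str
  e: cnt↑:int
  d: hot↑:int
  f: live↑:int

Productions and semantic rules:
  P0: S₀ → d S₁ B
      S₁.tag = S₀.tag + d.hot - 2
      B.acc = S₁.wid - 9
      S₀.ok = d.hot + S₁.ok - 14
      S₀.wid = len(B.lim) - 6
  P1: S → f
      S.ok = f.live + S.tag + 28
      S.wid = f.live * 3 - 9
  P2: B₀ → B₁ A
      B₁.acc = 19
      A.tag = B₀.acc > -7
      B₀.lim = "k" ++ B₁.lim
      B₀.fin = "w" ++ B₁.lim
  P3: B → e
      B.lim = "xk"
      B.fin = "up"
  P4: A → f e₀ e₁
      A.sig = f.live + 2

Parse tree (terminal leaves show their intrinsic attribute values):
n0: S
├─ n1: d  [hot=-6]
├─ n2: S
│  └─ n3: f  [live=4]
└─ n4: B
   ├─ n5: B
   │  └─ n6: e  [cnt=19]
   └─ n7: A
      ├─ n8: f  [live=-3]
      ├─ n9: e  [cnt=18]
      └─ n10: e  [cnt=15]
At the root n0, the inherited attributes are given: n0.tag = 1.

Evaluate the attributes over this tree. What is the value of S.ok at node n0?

5

1. n0.tag = 1  [given at root]
2. n1.hot = -6  [terminal]
3. n2.tag = -7  [S₀.tag + d.hot - 2]
4. n3.live = 4  [terminal]
5. n2.ok = 25  [f.live + S.tag + 28]
6. n2.wid = 3  [f.live * 3 - 9]
7. n4.acc = -6  [S₁.wid - 9]
8. n5.acc = 19  [19]
9. n6.cnt = 19  [terminal]
10. n5.lim = "xk"  ["xk"]
11. n5.fin = "up"  ["up"]
12. n7.tag = true  [B₀.acc > -7]
13. n8.live = -3  [terminal]
14. n9.cnt = 18  [terminal]
15. n10.cnt = 15  [terminal]
16. n7.sig = -1  [f.live + 2]
17. n4.lim = "kxk"  ["k" ++ B₁.lim]
18. n4.fin = "wxk"  ["w" ++ B₁.lim]
19. n0.ok = 5  [d.hot + S₁.ok - 14]
20. n0.wid = -3  [len(B.lim) - 6]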